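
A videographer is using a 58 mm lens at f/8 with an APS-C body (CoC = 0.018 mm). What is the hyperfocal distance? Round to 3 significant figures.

23.4 m

Hyperfocal distance H = f²/(N·c) + f = 58²/(8 × 0.018) + 58 = 3364/0.144 + 58 ≈ 23419.1 mm ≈ 23.4 m.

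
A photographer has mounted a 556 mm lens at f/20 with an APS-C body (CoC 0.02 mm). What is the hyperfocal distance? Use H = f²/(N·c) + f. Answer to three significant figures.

Hyperfocal distance H = f²/(N·c) + f = 556²/(20 × 0.02) + 556 = 309136/0.4 + 556 ≈ 773396.0 mm ≈ 773 m.

773 m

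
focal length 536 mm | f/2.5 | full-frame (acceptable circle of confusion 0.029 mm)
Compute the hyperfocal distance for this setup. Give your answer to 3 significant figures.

Hyperfocal distance H = f²/(N·c) + f = 536²/(2.5 × 0.029) + 536 = 287296/0.0725 + 536 ≈ 3963239.4 mm ≈ 3960 m.

3960 m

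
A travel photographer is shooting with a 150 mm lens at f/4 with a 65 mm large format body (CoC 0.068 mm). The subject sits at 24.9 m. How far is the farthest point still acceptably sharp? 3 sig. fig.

Hyperfocal distance H = f²/(N·c) + f = 150²/(4 × 0.068) + 150 = 22500/0.272 + 150 ≈ 82870.6 mm ≈ 82.87 m.
Far limit Df = s·(H − f)/(H − s) = 24900 × (82870.6 − 150) / (82870.6 − 24900) = 24900 × 82720.6 / 57970.6 ≈ 35531 mm ≈ 35.5 m.

35.5 m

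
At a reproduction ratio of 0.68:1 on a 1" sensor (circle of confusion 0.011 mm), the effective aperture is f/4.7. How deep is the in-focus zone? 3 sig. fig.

At magnification m, DoF ≈ 2·N_eff·c/m² = 2 × 4.7 × 0.011 / 0.68² = 0.1034 / 0.4624 ≈ 0.224 mm.

0.224 mm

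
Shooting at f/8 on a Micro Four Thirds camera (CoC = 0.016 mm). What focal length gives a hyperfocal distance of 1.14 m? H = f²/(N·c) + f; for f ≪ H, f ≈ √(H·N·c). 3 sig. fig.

12.0 mm

From H = f²/(N·c) + f, with f ≪ H: f ≈ √(H·N·c) = √(1140 × 8 × 0.016) = √145.92 ≈ 12.08 mm.
Exact: f² + N·c·f − N·c·H = 0 ⇒ f = (−N·c + √((N·c)² + 4·N·c·H))/2 = (−0.128 + √583.70)/2 ≈ 12.016 mm ≈ 12.0 mm.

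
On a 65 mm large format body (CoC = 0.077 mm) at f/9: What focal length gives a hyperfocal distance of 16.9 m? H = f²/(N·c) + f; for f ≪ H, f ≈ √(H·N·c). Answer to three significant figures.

From H = f²/(N·c) + f, with f ≪ H: f ≈ √(H·N·c) = √(16900 × 9 × 0.077) = √11712 ≈ 108.2 mm.
The +f correction barely moves this — solving exactly, f² + N·c·f − N·c·H = 0 ⇒ f = (−N·c + √((N·c)² + 4·N·c·H))/2 = (−0.693 + √46847)/2 ≈ 107.87 mm, so f ≈ 108 mm.

108 mm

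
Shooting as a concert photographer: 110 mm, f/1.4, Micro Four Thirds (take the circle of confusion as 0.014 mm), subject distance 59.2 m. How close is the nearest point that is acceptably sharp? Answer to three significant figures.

Hyperfocal distance H = f²/(N·c) + f = 110²/(1.4 × 0.014) + 110 = 12100/0.0196 + 110 ≈ 617456.9 mm ≈ 617.5 m.
Near limit Dn = s·(H − f)/(H + s − 2f) = 59200 × (617456.9 − 110) / (617456.9 + 59200 − 2 × 110) = 59200 × 617346.9 / 676436.9 ≈ 54029 mm ≈ 54.0 m.

54.0 m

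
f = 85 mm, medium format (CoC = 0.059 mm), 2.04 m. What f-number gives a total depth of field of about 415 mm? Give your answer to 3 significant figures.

Write h = H − f = f²/(N·c). The thin-lens limits are Dn = s·h/(h + (s−f)) and Df = s·h/(h − (s−f)), so DoF = Df − Dn = 2·s·(s−f)·h / (h² − (s−f)²).
That is a quadratic in h: DoF·h² − 2·s·(s−f)·h − DoF·(s−f)² = 0 ⇒ h = (s−f)·(s + √(s² + DoF²)) / DoF = 1955 × (2040 + √(2040² + 415²)) / 415 = 1955 × (2040 + 2081.78) / 415 ≈ 19417 mm.
Then N = f²/(c·h) = 85² / (0.059 × 19417) = 7225 / 1145.6 ≈ 6.31.

f/6.31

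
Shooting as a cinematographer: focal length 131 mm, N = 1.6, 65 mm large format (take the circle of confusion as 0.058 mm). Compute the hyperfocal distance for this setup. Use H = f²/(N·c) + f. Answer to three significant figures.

185 m

Hyperfocal distance H = f²/(N·c) + f = 131²/(1.6 × 0.058) + 131 = 17161/0.0928 + 131 ≈ 185055.6 mm ≈ 185 m.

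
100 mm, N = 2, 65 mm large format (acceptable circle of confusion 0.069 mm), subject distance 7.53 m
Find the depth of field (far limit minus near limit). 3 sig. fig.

1.56 m

Hyperfocal distance H = f²/(N·c) + f = 100²/(2 × 0.069) + 100 = 10000/0.138 + 100 ≈ 72563.8 mm ≈ 72.56 m.
Near limit Dn = s·(H − f)/(H + s − 2f) = 7530 × (72563.8 − 100) / (72563.8 + 7530 − 2 × 100) = 7530 × 72463.8 / 79893.8 ≈ 6829.7 mm.
Far limit Df = s·(H − f)/(H − s) = 7530 × (72563.8 − 100) / (72563.8 − 7530) = 7530 × 72463.8 / 65033.8 ≈ 8390.3 mm.
Depth of field = Df − Dn = 8390.3 − 6829.7 ≈ 1560.6 mm ≈ 1.56 m.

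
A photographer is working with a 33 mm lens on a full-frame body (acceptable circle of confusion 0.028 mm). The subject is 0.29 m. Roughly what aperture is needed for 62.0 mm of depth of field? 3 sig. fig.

Write h = H − f = f²/(N·c). The thin-lens limits are Dn = s·h/(h + (s−f)) and Df = s·h/(h − (s−f)), so DoF = Df − Dn = 2·s·(s−f)·h / (h² − (s−f)²).
That is a quadratic in h: DoF·h² − 2·s·(s−f)·h − DoF·(s−f)² = 0 ⇒ h = (s−f)·(s + √(s² + DoF²)) / DoF = 257 × (290 + √(290² + 62²)) / 62 = 257 × (290 + 296.554) / 62 ≈ 2431.4 mm.
Then N = f²/(c·h) = 33² / (0.028 × 2431.4) = 1089 / 68.078 ≈ 16.

f/16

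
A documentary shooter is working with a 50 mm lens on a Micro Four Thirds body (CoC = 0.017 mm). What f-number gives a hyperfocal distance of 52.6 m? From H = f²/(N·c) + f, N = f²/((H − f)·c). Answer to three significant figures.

Rearrange H = f²/(N·c) + f for N: N = f² / ((H − f)·c).
N = 50² / ((52600 − 50) × 0.017) = 2500 / 893.4 ≈ 2.80.

f/2.80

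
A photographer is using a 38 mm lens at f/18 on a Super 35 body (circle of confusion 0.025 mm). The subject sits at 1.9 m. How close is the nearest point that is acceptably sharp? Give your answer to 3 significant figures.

1.20 m

Hyperfocal distance H = f²/(N·c) + f = 38²/(18 × 0.025) + 38 = 1444/0.45 + 38 ≈ 3246.9 mm ≈ 3.247 m.
Near limit Dn = s·(H − f)/(H + s − 2f) = 1900 × (3246.9 − 38) / (3246.9 + 1900 − 2 × 38) = 1900 × 3208.9 / 5070.9 ≈ 1202.3 mm ≈ 1.20 m.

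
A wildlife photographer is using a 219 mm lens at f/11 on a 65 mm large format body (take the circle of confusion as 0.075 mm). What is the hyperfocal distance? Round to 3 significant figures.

58.4 m

Hyperfocal distance H = f²/(N·c) + f = 219²/(11 × 0.075) + 219 = 47961/0.825 + 219 ≈ 58353.5 mm ≈ 58.4 m.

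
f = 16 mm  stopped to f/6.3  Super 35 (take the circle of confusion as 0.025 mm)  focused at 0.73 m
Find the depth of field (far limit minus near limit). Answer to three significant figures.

0.795 m

Hyperfocal distance H = f²/(N·c) + f = 16²/(6.3 × 0.025) + 16 = 256/0.1575 + 16 ≈ 1641.4 mm ≈ 1.641 m.
Near limit Dn = s·(H − f)/(H + s − 2f) = 730 × (1641.4 − 16) / (1641.4 + 730 − 2 × 16) = 730 × 1625.4 / 2339.4 ≈ 507.20 mm.
Far limit Df = s·(H − f)/(H − s) = 730 × (1641.4 − 16) / (1641.4 − 730) = 730 × 1625.4 / 911.4 ≈ 1301.89 mm.
Depth of field = Df − Dn = 1301.89 − 507.20 ≈ 794.69 mm ≈ 0.795 m.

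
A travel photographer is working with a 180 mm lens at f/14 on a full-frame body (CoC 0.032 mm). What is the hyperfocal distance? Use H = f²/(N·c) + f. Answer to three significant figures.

72.5 m

Hyperfocal distance H = f²/(N·c) + f = 180²/(14 × 0.032) + 180 = 32400/0.448 + 180 ≈ 72501.4 mm ≈ 72.5 m.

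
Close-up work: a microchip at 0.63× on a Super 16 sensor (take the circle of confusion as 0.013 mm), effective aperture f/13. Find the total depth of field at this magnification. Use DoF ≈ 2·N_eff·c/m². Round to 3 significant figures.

0.852 mm

At magnification m, DoF ≈ 2·N_eff·c/m² = 2 × 13 × 0.013 / 0.63² = 0.338 / 0.3969 ≈ 0.852 mm.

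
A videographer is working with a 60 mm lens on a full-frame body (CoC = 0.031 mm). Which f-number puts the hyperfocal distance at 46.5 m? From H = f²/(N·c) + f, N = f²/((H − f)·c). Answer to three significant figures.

f/2.50

Rearrange H = f²/(N·c) + f for N: N = f² / ((H − f)·c).
N = 60² / ((46500 − 60) × 0.031) = 3600 / 1440 ≈ 2.50.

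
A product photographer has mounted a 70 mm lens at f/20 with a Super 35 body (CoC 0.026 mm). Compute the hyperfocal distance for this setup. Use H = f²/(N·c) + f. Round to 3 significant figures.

9.49 m

Hyperfocal distance H = f²/(N·c) + f = 70²/(20 × 0.026) + 70 = 4900/0.52 + 70 ≈ 9493.1 mm ≈ 9.49 m.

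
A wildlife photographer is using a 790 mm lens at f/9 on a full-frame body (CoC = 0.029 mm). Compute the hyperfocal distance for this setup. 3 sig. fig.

Hyperfocal distance H = f²/(N·c) + f = 790²/(9 × 0.029) + 790 = 624100/0.261 + 790 ≈ 2391977.7 mm ≈ 2390 m.

2390 m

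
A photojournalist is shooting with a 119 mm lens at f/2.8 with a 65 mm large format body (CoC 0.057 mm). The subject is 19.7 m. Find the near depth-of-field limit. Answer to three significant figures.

Hyperfocal distance H = f²/(N·c) + f = 119²/(2.8 × 0.057) + 119 = 14161/0.1596 + 119 ≈ 88847.1 mm ≈ 88.85 m.
Near limit Dn = s·(H − f)/(H + s − 2f) = 19700 × (88847.1 − 119) / (88847.1 + 19700 − 2 × 119) = 19700 × 88728.1 / 108309.1 ≈ 16138 mm ≈ 16.1 m.

16.1 m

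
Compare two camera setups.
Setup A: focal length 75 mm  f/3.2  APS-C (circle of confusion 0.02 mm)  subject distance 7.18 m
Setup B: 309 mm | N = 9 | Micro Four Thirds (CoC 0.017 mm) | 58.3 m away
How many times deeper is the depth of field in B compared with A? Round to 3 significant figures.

9.35

Setup A: H = 75²/(3.2×0.02) + 75 ≈ 87965.6 mm; DoF = Df − Dn = 7811.5 − 6643.0 ≈ 1168.5 mm.
Setup B: H = 309²/(9×0.017) + 309 ≈ 624367.8 mm; DoF = Df − Dn = 64273 − 53343 ≈ 10930 mm.
Ratio = 10930 / 1168.5 ≈ 9.35.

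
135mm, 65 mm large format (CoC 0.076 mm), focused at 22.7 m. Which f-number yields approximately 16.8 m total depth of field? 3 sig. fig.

f/3.50

Write h = H − f = f²/(N·c). The thin-lens limits are Dn = s·h/(h + (s−f)) and Df = s·h/(h − (s−f)), so DoF = Df − Dn = 2·s·(s−f)·h / (h² − (s−f)²).
That is a quadratic in h: DoF·h² − 2·s·(s−f)·h − DoF·(s−f)² = 0 ⇒ h = (s−f)·(s + √(s² + DoF²)) / DoF = 22565 × (22700 + √(22700² + 16800²)) / 16800 = 22565 × (22700 + 28240.6) / 16800 ≈ 68421 mm.
Then N = f²/(c·h) = 135² / (0.076 × 68421) = 18225 / 5200.0 ≈ 3.50.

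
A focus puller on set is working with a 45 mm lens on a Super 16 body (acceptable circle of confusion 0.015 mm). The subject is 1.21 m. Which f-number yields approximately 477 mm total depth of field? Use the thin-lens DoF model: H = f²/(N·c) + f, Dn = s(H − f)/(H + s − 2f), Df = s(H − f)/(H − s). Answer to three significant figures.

f/22

Write h = H − f = f²/(N·c). The thin-lens limits are Dn = s·h/(h + (s−f)) and Df = s·h/(h − (s−f)), so DoF = Df − Dn = 2·s·(s−f)·h / (h² − (s−f)²).
That is a quadratic in h: DoF·h² − 2·s·(s−f)·h − DoF·(s−f)² = 0 ⇒ h = (s−f)·(s + √(s² + DoF²)) / DoF = 1165 × (1210 + √(1210² + 477²)) / 477 = 1165 × (1210 + 1300.63) / 477 ≈ 6131.8 mm.
Then N = f²/(c·h) = 45² / (0.015 × 6131.8) = 2025 / 91.977 ≈ 22.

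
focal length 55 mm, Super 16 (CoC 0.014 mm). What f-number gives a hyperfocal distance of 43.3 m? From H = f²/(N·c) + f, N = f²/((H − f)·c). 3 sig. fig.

Rearrange H = f²/(N·c) + f for N: N = f² / ((H − f)·c).
N = 55² / ((43300 − 55) × 0.014) = 3025 / 605.4 ≈ 5.

f/5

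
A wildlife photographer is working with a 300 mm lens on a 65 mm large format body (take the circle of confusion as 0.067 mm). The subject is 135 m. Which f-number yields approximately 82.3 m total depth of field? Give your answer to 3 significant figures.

Write h = H − f = f²/(N·c). The thin-lens limits are Dn = s·h/(h + (s−f)) and Df = s·h/(h − (s−f)), so DoF = Df − Dn = 2·s·(s−f)·h / (h² − (s−f)²).
That is a quadratic in h: DoF·h² − 2·s·(s−f)·h − DoF·(s−f)² = 0 ⇒ h = (s−f)·(s + √(s² + DoF²)) / DoF = 134700 × (135000 + √(135000² + 82300²)) / 82300 = 134700 × (135000 + 158108) / 82300 ≈ 479729 mm.
Then N = f²/(c·h) = 300² / (0.067 × 479729) = 90000 / 32142 ≈ 2.80.

f/2.80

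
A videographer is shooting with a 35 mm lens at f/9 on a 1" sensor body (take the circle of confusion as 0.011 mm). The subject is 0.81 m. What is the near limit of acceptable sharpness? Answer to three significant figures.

Hyperfocal distance H = f²/(N·c) + f = 35²/(9 × 0.011) + 35 = 1225/0.099 + 35 ≈ 12408.7 mm ≈ 12.41 m.
Near limit Dn = s·(H − f)/(H + s − 2f) = 810 × (12408.7 − 35) / (12408.7 + 810 − 2 × 35) = 810 × 12373.7 / 13148.7 ≈ 762.26 mm ≈ 0.762 m.

0.762 m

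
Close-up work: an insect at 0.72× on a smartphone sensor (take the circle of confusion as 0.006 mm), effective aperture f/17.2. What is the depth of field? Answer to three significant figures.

At magnification m, DoF ≈ 2·N_eff·c/m² = 2 × 17.2 × 0.006 / 0.72² = 0.2064 / 0.5184 ≈ 0.398 mm.

0.398 mm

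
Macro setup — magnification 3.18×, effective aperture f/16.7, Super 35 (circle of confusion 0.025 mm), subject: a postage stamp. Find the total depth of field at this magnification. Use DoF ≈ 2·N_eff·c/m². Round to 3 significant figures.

0.0826 mm

At magnification m, DoF ≈ 2·N_eff·c/m² = 2 × 16.7 × 0.025 / 3.18² = 0.835 / 10.11 ≈ 0.0826 mm.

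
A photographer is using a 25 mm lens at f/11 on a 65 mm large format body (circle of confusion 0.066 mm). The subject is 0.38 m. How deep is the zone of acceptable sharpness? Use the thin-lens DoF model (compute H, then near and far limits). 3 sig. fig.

Hyperfocal distance H = f²/(N·c) + f = 25²/(11 × 0.066) + 25 = 625/0.726 + 25 ≈ 885.9 mm ≈ 0.886 m.
Near limit Dn = s·(H − f)/(H + s − 2f) = 380 × (885.9 − 25) / (885.9 + 380 − 2 × 25) = 380 × 860.9 / 1215.9 ≈ 269.05 mm.
Far limit Df = s·(H − f)/(H − s) = 380 × (885.9 − 25) / (885.9 − 380) = 380 × 860.9 / 505.9 ≈ 646.66 mm.
Depth of field = Df − Dn = 646.66 − 269.05 ≈ 377.61 mm.

378 mm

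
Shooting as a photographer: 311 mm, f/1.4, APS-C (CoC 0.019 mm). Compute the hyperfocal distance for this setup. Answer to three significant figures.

Hyperfocal distance H = f²/(N·c) + f = 311²/(1.4 × 0.019) + 311 = 96721/0.0266 + 311 ≈ 3636438.8 mm ≈ 3640 m.

3640 m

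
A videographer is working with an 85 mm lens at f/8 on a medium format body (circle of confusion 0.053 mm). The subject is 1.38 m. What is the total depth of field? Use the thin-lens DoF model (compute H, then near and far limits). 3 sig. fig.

211 mm

Hyperfocal distance H = f²/(N·c) + f = 85²/(8 × 0.053) + 85 = 7225/0.424 + 85 ≈ 17125.1 mm ≈ 17.13 m.
Near limit Dn = s·(H − f)/(H + s − 2f) = 1380 × (17125.1 − 85) / (17125.1 + 1380 − 2 × 85) = 1380 × 17040.1 / 18335.1 ≈ 1282.53 mm.
Far limit Df = s·(H − f)/(H − s) = 1380 × (17125.1 − 85) / (17125.1 − 1380) = 1380 × 17040.1 / 15745.1 ≈ 1493.50 mm.
Depth of field = Df − Dn = 1493.50 − 1282.53 ≈ 210.97 mm.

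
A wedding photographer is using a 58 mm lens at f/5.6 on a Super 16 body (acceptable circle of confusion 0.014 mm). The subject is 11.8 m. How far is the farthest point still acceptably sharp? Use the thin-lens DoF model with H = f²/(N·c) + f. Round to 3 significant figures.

Hyperfocal distance H = f²/(N·c) + f = 58²/(5.6 × 0.014) + 58 = 3364/0.0784 + 58 ≈ 42966.2 mm ≈ 42.97 m.
Far limit Df = s·(H − f)/(H − s) = 11800 × (42966.2 − 58) / (42966.2 − 11800) = 11800 × 42908.2 / 31166.2 ≈ 16246 mm ≈ 16.2 m.

16.2 m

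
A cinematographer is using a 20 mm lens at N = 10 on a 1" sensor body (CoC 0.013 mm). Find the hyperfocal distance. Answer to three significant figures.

Hyperfocal distance H = f²/(N·c) + f = 20²/(10 × 0.013) + 20 = 400/0.13 + 20 ≈ 3096.9 mm ≈ 3.10 m.

3.10 m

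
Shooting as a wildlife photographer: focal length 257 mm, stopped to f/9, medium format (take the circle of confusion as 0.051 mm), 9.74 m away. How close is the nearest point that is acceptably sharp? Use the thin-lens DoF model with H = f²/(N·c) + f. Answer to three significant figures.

Hyperfocal distance H = f²/(N·c) + f = 257²/(9 × 0.051) + 257 = 66049/0.459 + 257 ≈ 144154.6 mm ≈ 144.2 m.
Near limit Dn = s·(H − f)/(H + s − 2f) = 9740 × (144154.6 − 257) / (144154.6 + 9740 − 2 × 257) = 9740 × 143897.6 / 153380.6 ≈ 9137.8 mm ≈ 9.14 m.

9.14 m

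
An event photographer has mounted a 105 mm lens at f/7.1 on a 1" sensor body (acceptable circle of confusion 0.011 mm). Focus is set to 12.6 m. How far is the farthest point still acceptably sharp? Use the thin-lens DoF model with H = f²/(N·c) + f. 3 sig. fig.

Hyperfocal distance H = f²/(N·c) + f = 105²/(7.1 × 0.011) + 105 = 11025/0.0781 + 105 ≈ 141270.2 mm ≈ 141.3 m.
Far limit Df = s·(H − f)/(H − s) = 12600 × (141270.2 − 105) / (141270.2 − 12600) = 12600 × 141165.2 / 128670.2 ≈ 13824 mm ≈ 13.8 m.

13.8 m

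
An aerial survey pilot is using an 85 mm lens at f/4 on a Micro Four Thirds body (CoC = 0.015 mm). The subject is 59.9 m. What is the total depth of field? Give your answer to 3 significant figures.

Hyperfocal distance H = f²/(N·c) + f = 85²/(4 × 0.015) + 85 = 7225/0.06 + 85 ≈ 120501.7 mm ≈ 120.5 m.
Near limit Dn = s·(H − f)/(H + s − 2f) = 59900 × (120501.7 − 85) / (120501.7 + 59900 − 2 × 85) = 59900 × 120416.7 / 180231.7 ≈ 40020 mm.
Far limit Df = s·(H − f)/(H − s) = 59900 × (120501.7 − 85) / (120501.7 − 59900) = 59900 × 120416.7 / 60601.7 ≈ 119022 mm.
Depth of field = Df − Dn = 119022 − 40020 ≈ 79002 mm ≈ 79.0 m.

79.0 m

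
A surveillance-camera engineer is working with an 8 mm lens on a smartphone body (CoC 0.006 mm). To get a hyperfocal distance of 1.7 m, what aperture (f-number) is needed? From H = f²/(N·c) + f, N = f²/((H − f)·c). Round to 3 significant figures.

Rearrange H = f²/(N·c) + f for N: N = f² / ((H − f)·c).
N = 8² / ((1700 − 8) × 0.006) = 64 / 10.15 ≈ 6.30.

f/6.30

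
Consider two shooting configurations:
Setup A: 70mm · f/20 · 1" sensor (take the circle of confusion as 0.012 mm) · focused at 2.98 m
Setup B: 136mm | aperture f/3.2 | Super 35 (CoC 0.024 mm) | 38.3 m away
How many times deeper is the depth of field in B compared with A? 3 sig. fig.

14.4

Setup A: H = 70²/(20×0.012) + 70 ≈ 20486.7 mm; DoF = Df − Dn = 3475.34 − 2608.25 ≈ 867.09 mm.
Setup B: H = 136²/(3.2×0.024) + 136 ≈ 240969.3 mm; DoF = Df − Dn = 45512 − 33061 ≈ 12451 mm.
Ratio = 12451 / 867.09 ≈ 14.4.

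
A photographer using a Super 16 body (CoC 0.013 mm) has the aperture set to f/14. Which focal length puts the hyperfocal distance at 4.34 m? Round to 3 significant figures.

From H = f²/(N·c) + f, with f ≪ H: f ≈ √(H·N·c) = √(4340 × 14 × 0.013) = √789.88 ≈ 28.10 mm.
Exact: f² + N·c·f − N·c·H = 0 ⇒ f = (−N·c + √((N·c)² + 4·N·c·H))/2 = (−0.182 + √3159.6)/2 ≈ 28.014 mm ≈ 28.0 mm.

28.0 mm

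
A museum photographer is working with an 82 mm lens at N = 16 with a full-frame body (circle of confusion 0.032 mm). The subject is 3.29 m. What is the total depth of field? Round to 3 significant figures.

1.71 m

Hyperfocal distance H = f²/(N·c) + f = 82²/(16 × 0.032) + 82 = 6724/0.512 + 82 ≈ 13214.8 mm ≈ 13.21 m.
Near limit Dn = s·(H − f)/(H + s − 2f) = 3290 × (13214.8 − 82) / (13214.8 + 3290 − 2 × 82) = 3290 × 13132.8 / 16340.8 ≈ 2644.1 mm.
Far limit Df = s·(H − f)/(H − s) = 3290 × (13214.8 − 82) / (13214.8 − 3290) = 3290 × 13132.8 / 9924.8 ≈ 4353.4 mm.
Depth of field = Df − Dn = 4353.4 − 2644.1 ≈ 1709.3 mm ≈ 1.71 m.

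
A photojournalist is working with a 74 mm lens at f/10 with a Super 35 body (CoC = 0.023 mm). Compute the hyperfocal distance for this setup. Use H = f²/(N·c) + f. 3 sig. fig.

23.9 m

Hyperfocal distance H = f²/(N·c) + f = 74²/(10 × 0.023) + 74 = 5476/0.23 + 74 ≈ 23882.7 mm ≈ 23.9 m.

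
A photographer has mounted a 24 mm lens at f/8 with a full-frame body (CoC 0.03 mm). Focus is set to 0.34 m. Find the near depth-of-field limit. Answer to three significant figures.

Hyperfocal distance H = f²/(N·c) + f = 24²/(8 × 0.03) + 24 = 576/0.24 + 24 ≈ 2424.0 mm ≈ 2.424 m.
Near limit Dn = s·(H − f)/(H + s − 2f) = 340 × (2424.0 − 24) / (2424.0 + 340 − 2 × 24) = 340 × 2400.0 / 2716.0 ≈ 300.44 mm.

300 mm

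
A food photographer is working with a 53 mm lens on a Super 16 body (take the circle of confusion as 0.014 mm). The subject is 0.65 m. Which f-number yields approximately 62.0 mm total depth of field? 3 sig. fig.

Write h = H − f = f²/(N·c). The thin-lens limits are Dn = s·h/(h + (s−f)) and Df = s·h/(h − (s−f)), so DoF = Df − Dn = 2·s·(s−f)·h / (h² − (s−f)²).
That is a quadratic in h: DoF·h² − 2·s·(s−f)·h − DoF·(s−f)² = 0 ⇒ h = (s−f)·(s + √(s² + DoF²)) / DoF = 597 × (650 + √(650² + 62²)) / 62 = 597 × (650 + 652.950) / 62 ≈ 12546 mm.
Then N = f²/(c·h) = 53² / (0.014 × 12546) = 2809 / 175.65 ≈ 16.

f/16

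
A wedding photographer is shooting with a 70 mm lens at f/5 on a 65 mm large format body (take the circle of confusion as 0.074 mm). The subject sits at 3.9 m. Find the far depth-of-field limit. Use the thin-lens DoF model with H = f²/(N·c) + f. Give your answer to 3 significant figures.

Hyperfocal distance H = f²/(N·c) + f = 70²/(5 × 0.074) + 70 = 4900/0.37 + 70 ≈ 13313.2 mm ≈ 13.31 m.
Far limit Df = s·(H − f)/(H − s) = 3900 × (13313.2 − 70) / (13313.2 − 3900) = 3900 × 13243.2 / 9413.2 ≈ 5486.8 mm ≈ 5.49 m.

5.49 m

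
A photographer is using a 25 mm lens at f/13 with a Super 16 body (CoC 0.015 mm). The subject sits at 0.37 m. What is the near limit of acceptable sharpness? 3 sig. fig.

Hyperfocal distance H = f²/(N·c) + f = 25²/(13 × 0.015) + 25 = 625/0.195 + 25 ≈ 3230.1 mm ≈ 3.230 m.
Near limit Dn = s·(H − f)/(H + s − 2f) = 370 × (3230.1 − 25) / (3230.1 + 370 − 2 × 25) = 370 × 3205.1 / 3550.1 ≈ 334.04 mm.

334 mm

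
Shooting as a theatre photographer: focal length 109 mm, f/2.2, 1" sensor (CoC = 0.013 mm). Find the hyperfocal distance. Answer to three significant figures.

416 m

Hyperfocal distance H = f²/(N·c) + f = 109²/(2.2 × 0.013) + 109 = 11881/0.0286 + 109 ≈ 415528.6 mm ≈ 416 m.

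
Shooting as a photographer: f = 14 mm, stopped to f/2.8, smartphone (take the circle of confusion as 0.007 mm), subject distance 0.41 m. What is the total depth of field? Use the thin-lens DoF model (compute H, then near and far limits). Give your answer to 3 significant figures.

Hyperfocal distance H = f²/(N·c) + f = 14²/(2.8 × 0.007) + 14 = 196/0.0196 + 14 ≈ 10014.0 mm ≈ 10.01 m.
Near limit Dn = s·(H − f)/(H + s − 2f) = 410 × (10014.0 − 14) / (10014.0 + 410 − 2 × 14) = 410 × 10000.0 / 10396.0 ≈ 394.382 mm.
Far limit Df = s·(H − f)/(H − s) = 410 × (10014.0 − 14) / (10014.0 − 410) = 410 × 10000.0 / 9604.0 ≈ 426.905 mm.
Depth of field = Df − Dn = 426.905 − 394.382 ≈ 32.523 mm.

32.5 mm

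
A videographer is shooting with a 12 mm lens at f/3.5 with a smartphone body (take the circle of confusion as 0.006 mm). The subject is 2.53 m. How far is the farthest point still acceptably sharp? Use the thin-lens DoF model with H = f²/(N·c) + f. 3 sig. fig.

4.00 m

Hyperfocal distance H = f²/(N·c) + f = 12²/(3.5 × 0.006) + 12 = 144/0.021 + 12 ≈ 6869.1 mm ≈ 6.869 m.
Far limit Df = s·(H − f)/(H − s) = 2530 × (6869.1 − 12) / (6869.1 − 2530) = 2530 × 6857.1 / 4339.1 ≈ 3998.2 mm ≈ 4.00 m.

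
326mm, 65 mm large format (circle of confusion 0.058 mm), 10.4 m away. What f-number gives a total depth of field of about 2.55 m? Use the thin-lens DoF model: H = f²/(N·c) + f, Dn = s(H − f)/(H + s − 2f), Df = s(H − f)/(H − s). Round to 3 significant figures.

Write h = H − f = f²/(N·c). The thin-lens limits are Dn = s·h/(h + (s−f)) and Df = s·h/(h − (s−f)), so DoF = Df − Dn = 2·s·(s−f)·h / (h² − (s−f)²).
That is a quadratic in h: DoF·h² − 2·s·(s−f)·h − DoF·(s−f)² = 0 ⇒ h = (s−f)·(s + √(s² + DoF²)) / DoF = 10074 × (10400 + √(10400² + 2550²)) / 2550 = 10074 × (10400 + 10708.1) / 2550 ≈ 83389 mm.
Then N = f²/(c·h) = 326² / (0.058 × 83389) = 106276 / 4836.6 ≈ 22.

f/22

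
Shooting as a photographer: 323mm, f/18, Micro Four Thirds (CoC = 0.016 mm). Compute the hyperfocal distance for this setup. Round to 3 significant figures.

363 m

Hyperfocal distance H = f²/(N·c) + f = 323²/(18 × 0.016) + 323 = 104329/0.288 + 323 ≈ 362576.5 mm ≈ 363 m.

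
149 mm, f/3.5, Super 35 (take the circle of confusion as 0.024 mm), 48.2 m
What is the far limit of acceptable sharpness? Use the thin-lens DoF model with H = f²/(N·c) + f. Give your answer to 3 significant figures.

58.9 m

Hyperfocal distance H = f²/(N·c) + f = 149²/(3.5 × 0.024) + 149 = 22201/0.084 + 149 ≈ 264446.6 mm ≈ 264.4 m.
Far limit Df = s·(H − f)/(H − s) = 48200 × (264446.6 − 149) / (264446.6 − 48200) = 48200 × 264297.6 / 216246.6 ≈ 58910 mm ≈ 58.9 m.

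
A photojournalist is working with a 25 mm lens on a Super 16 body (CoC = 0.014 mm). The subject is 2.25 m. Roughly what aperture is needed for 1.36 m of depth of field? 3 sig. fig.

Write h = H − f = f²/(N·c). The thin-lens limits are Dn = s·h/(h + (s−f)) and Df = s·h/(h − (s−f)), so DoF = Df − Dn = 2·s·(s−f)·h / (h² − (s−f)²).
That is a quadratic in h: DoF·h² − 2·s·(s−f)·h − DoF·(s−f)² = 0 ⇒ h = (s−f)·(s + √(s² + DoF²)) / DoF = 2225 × (2250 + √(2250² + 1360²)) / 1360 = 2225 × (2250 + 2629.09) / 1360 ≈ 7982.3 mm.
Then N = f²/(c·h) = 25² / (0.014 × 7982.3) = 625 / 111.75 ≈ 5.59.

f/5.59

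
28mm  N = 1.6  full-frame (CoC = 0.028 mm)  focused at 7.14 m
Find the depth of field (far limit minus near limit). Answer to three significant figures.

Hyperfocal distance H = f²/(N·c) + f = 28²/(1.6 × 0.028) + 28 = 784/0.0448 + 28 ≈ 17528.0 mm ≈ 17.53 m.
Near limit Dn = s·(H − f)/(H + s − 2f) = 7140 × (17528.0 − 28) / (17528.0 + 7140 − 2 × 28) = 7140 × 17500.0 / 24612.0 ≈ 5076.8 mm.
Far limit Df = s·(H − f)/(H − s) = 7140 × (17528.0 − 28) / (17528.0 − 7140) = 7140 × 17500.0 / 10388.0 ≈ 12028.3 mm.
Depth of field = Df − Dn = 12028.3 − 5076.8 ≈ 6951.5 mm ≈ 6.95 m.

6.95 m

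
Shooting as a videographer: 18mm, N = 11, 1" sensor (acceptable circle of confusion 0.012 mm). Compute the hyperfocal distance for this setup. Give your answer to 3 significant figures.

2.47 m

Hyperfocal distance H = f²/(N·c) + f = 18²/(11 × 0.012) + 18 = 324/0.132 + 18 ≈ 2472.5 mm ≈ 2.47 m.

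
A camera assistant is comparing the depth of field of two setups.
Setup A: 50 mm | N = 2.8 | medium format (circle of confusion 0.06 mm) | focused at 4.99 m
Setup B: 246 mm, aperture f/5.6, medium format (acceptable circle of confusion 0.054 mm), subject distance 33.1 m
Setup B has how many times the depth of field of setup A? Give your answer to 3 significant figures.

3.00

Setup A: H = 50²/(2.8×0.06) + 50 ≈ 14931.0 mm; DoF = Df − Dn = 7469.7 − 3746.3 ≈ 3723.4 mm.
Setup B: H = 246²/(5.6×0.054) + 246 ≈ 200365.0 mm; DoF = Df − Dn = 39601 − 28432 ≈ 11169 mm.
Ratio = 11169 / 3723.4 ≈ 3.00.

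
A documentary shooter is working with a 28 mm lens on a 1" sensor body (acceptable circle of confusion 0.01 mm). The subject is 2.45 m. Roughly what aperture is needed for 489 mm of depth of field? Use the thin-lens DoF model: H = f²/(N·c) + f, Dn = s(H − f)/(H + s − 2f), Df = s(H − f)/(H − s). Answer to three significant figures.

f/3.20

Write h = H − f = f²/(N·c). The thin-lens limits are Dn = s·h/(h + (s−f)) and Df = s·h/(h − (s−f)), so DoF = Df − Dn = 2·s·(s−f)·h / (h² − (s−f)²).
That is a quadratic in h: DoF·h² − 2·s·(s−f)·h − DoF·(s−f)² = 0 ⇒ h = (s−f)·(s + √(s² + DoF²)) / DoF = 2422 × (2450 + √(2450² + 489²)) / 489 = 2422 × (2450 + 2498.32) / 489 ≈ 24509 mm.
Then N = f²/(c·h) = 28² / (0.01 × 24509) = 784 / 245.09 ≈ 3.20.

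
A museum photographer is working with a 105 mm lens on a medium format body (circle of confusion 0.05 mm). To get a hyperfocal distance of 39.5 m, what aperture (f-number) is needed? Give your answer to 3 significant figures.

f/5.60

Rearrange H = f²/(N·c) + f for N: N = f² / ((H − f)·c).
N = 105² / ((39500 − 105) × 0.05) = 11025 / 1970 ≈ 5.60.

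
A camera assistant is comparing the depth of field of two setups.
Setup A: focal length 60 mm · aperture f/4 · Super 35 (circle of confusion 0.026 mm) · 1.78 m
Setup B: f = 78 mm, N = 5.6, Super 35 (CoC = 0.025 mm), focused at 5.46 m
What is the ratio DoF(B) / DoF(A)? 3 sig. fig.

Setup A: H = 60²/(4×0.026) + 60 ≈ 34675.4 mm; DoF = Df − Dn = 1873.07 − 1695.74 ≈ 177.33 mm.
Setup B: H = 78²/(5.6×0.025) + 78 ≈ 43535.1 mm; DoF = Df − Dn = 6231.8 − 4858.3 ≈ 1373.5 mm.
Ratio = 1373.5 / 177.33 ≈ 7.75.

7.75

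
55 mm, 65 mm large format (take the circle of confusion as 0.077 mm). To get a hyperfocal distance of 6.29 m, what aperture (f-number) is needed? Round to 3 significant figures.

f/6.30

Rearrange H = f²/(N·c) + f for N: N = f² / ((H − f)·c).
N = 55² / ((6290 − 55) × 0.077) = 3025 / 480.1 ≈ 6.30.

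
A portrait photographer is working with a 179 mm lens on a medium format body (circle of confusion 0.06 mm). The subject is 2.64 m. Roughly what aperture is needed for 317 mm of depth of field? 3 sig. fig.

Write h = H − f = f²/(N·c). The thin-lens limits are Dn = s·h/(h + (s−f)) and Df = s·h/(h − (s−f)), so DoF = Df − Dn = 2·s·(s−f)·h / (h² − (s−f)²).
That is a quadratic in h: DoF·h² − 2·s·(s−f)·h − DoF·(s−f)² = 0 ⇒ h = (s−f)·(s + √(s² + DoF²)) / DoF = 2461 × (2640 + √(2640² + 317²)) / 317 = 2461 × (2640 + 2658.96) / 317 ≈ 41138 mm.
Then N = f²/(c·h) = 179² / (0.06 × 41138) = 32041 / 2468.3 ≈ 13.

f/13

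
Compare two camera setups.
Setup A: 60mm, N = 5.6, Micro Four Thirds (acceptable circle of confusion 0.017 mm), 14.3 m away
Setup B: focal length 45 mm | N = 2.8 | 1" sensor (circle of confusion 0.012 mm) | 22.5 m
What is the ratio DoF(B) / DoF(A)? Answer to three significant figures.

1.55

Setup A: H = 60²/(5.6×0.017) + 60 ≈ 37875.1 mm; DoF = Df − Dn = 22938 − 10388 ≈ 12550 mm.
Setup B: H = 45²/(2.8×0.012) + 45 ≈ 60312.9 mm; DoF = Df − Dn = 35862 − 16392 ≈ 19470 mm.
Ratio = 19470 / 12550 ≈ 1.55.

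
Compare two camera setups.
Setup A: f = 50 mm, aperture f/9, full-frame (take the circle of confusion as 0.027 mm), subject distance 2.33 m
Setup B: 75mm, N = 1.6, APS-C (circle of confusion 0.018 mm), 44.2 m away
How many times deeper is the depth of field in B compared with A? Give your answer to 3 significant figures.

Setup A: H = 50²/(9×0.027) + 50 ≈ 10338.1 mm; DoF = Df − Dn = 2993.4 − 1907.3 ≈ 1086.1 mm.
Setup B: H = 75²/(1.6×0.018) + 75 ≈ 195387.5 mm; DoF = Df − Dn = 57100 − 36055 ≈ 21045 mm.
Ratio = 21045 / 1086.1 ≈ 19.4.

19.4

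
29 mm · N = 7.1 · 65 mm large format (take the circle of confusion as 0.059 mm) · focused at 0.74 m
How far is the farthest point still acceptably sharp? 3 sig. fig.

Hyperfocal distance H = f²/(N·c) + f = 29²/(7.1 × 0.059) + 29 = 841/0.4189 + 29 ≈ 2036.6 mm ≈ 2.037 m.
Far limit Df = s·(H − f)/(H − s) = 740 × (2036.6 − 29) / (2036.6 − 740) = 740 × 2007.6 / 1296.6 ≈ 1145.8 mm ≈ 1.15 m.

1.15 m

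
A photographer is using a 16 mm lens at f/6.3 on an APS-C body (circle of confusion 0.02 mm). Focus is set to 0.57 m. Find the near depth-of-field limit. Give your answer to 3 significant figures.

Hyperfocal distance H = f²/(N·c) + f = 16²/(6.3 × 0.02) + 16 = 256/0.126 + 16 ≈ 2047.7 mm ≈ 2.048 m.
Near limit Dn = s·(H − f)/(H + s − 2f) = 570 × (2047.7 − 16) / (2047.7 + 570 − 2 × 16) = 570 × 2031.7 / 2585.7 ≈ 447.88 mm.

448 mm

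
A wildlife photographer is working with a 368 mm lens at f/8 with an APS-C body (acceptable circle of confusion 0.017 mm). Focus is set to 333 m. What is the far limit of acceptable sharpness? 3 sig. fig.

500 m

Hyperfocal distance H = f²/(N·c) + f = 368²/(8 × 0.017) + 368 = 135424/0.136 + 368 ≈ 996132.7 mm ≈ 996.1 m.
Far limit Df = s·(H − f)/(H − s) = 333000 × (996132.7 − 368) / (996132.7 − 333000) = 333000 × 995764.7 / 663132.7 ≈ 500035 mm ≈ 500 m.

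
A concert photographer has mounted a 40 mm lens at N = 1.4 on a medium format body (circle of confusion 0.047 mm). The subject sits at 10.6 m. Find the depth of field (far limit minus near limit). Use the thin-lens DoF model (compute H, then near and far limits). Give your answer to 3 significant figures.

Hyperfocal distance H = f²/(N·c) + f = 40²/(1.4 × 0.047) + 40 = 1600/0.0658 + 40 ≈ 24356.1 mm ≈ 24.36 m.
Near limit Dn = s·(H − f)/(H + s − 2f) = 10600 × (24356.1 − 40) / (24356.1 + 10600 − 2 × 40) = 10600 × 24316.1 / 34876.1 ≈ 7390 mm.
Far limit Df = s·(H − f)/(H − s) = 10600 × (24356.1 − 40) / (24356.1 − 10600) = 10600 × 24316.1 / 13756.1 ≈ 18737 mm.
Depth of field = Df − Dn = 18737 − 7390 ≈ 11347 mm ≈ 11.3 m.

11.3 m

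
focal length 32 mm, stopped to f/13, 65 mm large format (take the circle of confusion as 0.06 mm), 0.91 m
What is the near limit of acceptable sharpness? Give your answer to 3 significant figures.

0.545 m

Hyperfocal distance H = f²/(N·c) + f = 32²/(13 × 0.06) + 32 = 1024/0.78 + 32 ≈ 1344.8 mm ≈ 1.345 m.
Near limit Dn = s·(H − f)/(H + s − 2f) = 910 × (1344.8 − 32) / (1344.8 + 910 − 2 × 32) = 910 × 1312.8 / 2190.8 ≈ 545.31 mm ≈ 0.545 m.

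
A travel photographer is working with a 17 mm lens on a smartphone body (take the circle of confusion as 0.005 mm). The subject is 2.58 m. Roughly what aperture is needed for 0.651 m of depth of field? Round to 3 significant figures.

f/2.80

Write h = H − f = f²/(N·c). The thin-lens limits are Dn = s·h/(h + (s−f)) and Df = s·h/(h − (s−f)), so DoF = Df − Dn = 2·s·(s−f)·h / (h² − (s−f)²).
That is a quadratic in h: DoF·h² − 2·s·(s−f)·h − DoF·(s−f)² = 0 ⇒ h = (s−f)·(s + √(s² + DoF²)) / DoF = 2563 × (2580 + √(2580² + 651²)) / 651 = 2563 × (2580 + 2660.86) / 651 ≈ 20633 mm.
Then N = f²/(c·h) = 17² / (0.005 × 20633) = 289 / 103.17 ≈ 2.80.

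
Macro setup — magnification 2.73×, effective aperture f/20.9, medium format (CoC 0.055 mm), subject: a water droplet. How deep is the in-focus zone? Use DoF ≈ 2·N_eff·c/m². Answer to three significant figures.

At magnification m, DoF ≈ 2·N_eff·c/m² = 2 × 20.9 × 0.055 / 2.73² = 2.299 / 7.453 ≈ 0.308 mm.

0.308 mm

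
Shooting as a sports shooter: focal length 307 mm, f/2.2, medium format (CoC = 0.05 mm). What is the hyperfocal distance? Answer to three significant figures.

857 m

Hyperfocal distance H = f²/(N·c) + f = 307²/(2.2 × 0.05) + 307 = 94249/0.11 + 307 ≈ 857116.1 mm ≈ 857 m.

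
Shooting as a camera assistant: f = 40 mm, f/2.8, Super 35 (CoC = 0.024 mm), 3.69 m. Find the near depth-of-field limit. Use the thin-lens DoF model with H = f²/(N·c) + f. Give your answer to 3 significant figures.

3.20 m

Hyperfocal distance H = f²/(N·c) + f = 40²/(2.8 × 0.024) + 40 = 1600/0.0672 + 40 ≈ 23849.5 mm ≈ 23.85 m.
Near limit Dn = s·(H − f)/(H + s − 2f) = 3690 × (23849.5 − 40) / (23849.5 + 3690 − 2 × 40) = 3690 × 23809.5 / 27459.5 ≈ 3199.5 mm ≈ 3.20 m.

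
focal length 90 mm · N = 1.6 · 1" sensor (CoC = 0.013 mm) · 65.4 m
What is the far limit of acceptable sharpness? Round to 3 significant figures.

78.6 m

Hyperfocal distance H = f²/(N·c) + f = 90²/(1.6 × 0.013) + 90 = 8100/0.0208 + 90 ≈ 389513.1 mm ≈ 389.5 m.
Far limit Df = s·(H − f)/(H − s) = 65400 × (389513.1 − 90) / (389513.1 − 65400) = 65400 × 389423.1 / 324113.1 ≈ 78578 mm ≈ 78.6 m.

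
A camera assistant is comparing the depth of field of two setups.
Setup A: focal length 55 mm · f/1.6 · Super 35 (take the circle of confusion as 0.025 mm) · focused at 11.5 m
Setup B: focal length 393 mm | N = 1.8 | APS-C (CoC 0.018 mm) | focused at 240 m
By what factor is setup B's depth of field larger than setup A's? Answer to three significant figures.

Setup A: H = 55²/(1.6×0.025) + 55 ≈ 75680.0 mm; DoF = Df − Dn = 13550.8 − 9988.4 ≈ 3562.4 mm.
Setup B: H = 393²/(1.8×0.018) + 393 ≈ 4767337.4 mm; DoF = Df − Dn = 252702 − 228514 ≈ 24188 mm.
Ratio = 24188 / 3562.4 ≈ 6.79.

6.79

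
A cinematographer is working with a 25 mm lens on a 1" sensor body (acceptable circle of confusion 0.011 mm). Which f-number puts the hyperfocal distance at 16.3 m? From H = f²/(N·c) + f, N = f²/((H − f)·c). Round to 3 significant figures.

Rearrange H = f²/(N·c) + f for N: N = f² / ((H − f)·c).
N = 25² / ((16300 − 25) × 0.011) = 625 / 179.0 ≈ 3.49.

f/3.49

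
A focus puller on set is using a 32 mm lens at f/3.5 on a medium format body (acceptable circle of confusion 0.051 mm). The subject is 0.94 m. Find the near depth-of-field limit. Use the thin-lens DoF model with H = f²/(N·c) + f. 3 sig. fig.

0.812 m

Hyperfocal distance H = f²/(N·c) + f = 32²/(3.5 × 0.051) + 32 = 1024/0.1785 + 32 ≈ 5768.7 mm ≈ 5.769 m.
Near limit Dn = s·(H − f)/(H + s − 2f) = 940 × (5768.7 − 32) / (5768.7 + 940 − 2 × 32) = 940 × 5736.7 / 6644.7 ≈ 811.55 mm ≈ 0.812 m.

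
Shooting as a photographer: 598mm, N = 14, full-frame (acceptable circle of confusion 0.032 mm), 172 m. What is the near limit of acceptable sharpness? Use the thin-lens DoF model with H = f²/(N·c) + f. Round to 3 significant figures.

142 m

Hyperfocal distance H = f²/(N·c) + f = 598²/(14 × 0.032) + 598 = 357604/0.448 + 598 ≈ 798821.2 mm ≈ 798.8 m.
Near limit Dn = s·(H − f)/(H + s − 2f) = 172000 × (798821.2 − 598) / (798821.2 + 172000 − 2 × 598) = 172000 × 798223.2 / 969625.2 ≈ 141595 mm ≈ 142 m.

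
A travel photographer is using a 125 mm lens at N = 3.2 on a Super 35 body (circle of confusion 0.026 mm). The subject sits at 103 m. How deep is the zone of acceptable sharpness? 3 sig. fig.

161 m

Hyperfocal distance H = f²/(N·c) + f = 125²/(3.2 × 0.026) + 125 = 15625/0.0832 + 125 ≈ 187925.5 mm ≈ 187.9 m.
Near limit Dn = s·(H − f)/(H + s − 2f) = 103000 × (187925.5 − 125) / (187925.5 + 103000 − 2 × 125) = 103000 × 187800.5 / 290675.5 ≈ 66547 mm.
Far limit Df = s·(H − f)/(H − s) = 103000 × (187925.5 − 125) / (187925.5 − 103000) = 103000 × 187800.5 / 84925.5 ≈ 227770 mm.
Depth of field = Df − Dn = 227770 − 66547 ≈ 161223 mm ≈ 161 m.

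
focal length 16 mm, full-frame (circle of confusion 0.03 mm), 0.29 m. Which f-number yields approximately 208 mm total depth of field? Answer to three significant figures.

f/10

Write h = H − f = f²/(N·c). The thin-lens limits are Dn = s·h/(h + (s−f)) and Df = s·h/(h − (s−f)), so DoF = Df − Dn = 2·s·(s−f)·h / (h² − (s−f)²).
That is a quadratic in h: DoF·h² − 2·s·(s−f)·h − DoF·(s−f)² = 0 ⇒ h = (s−f)·(s + √(s² + DoF²)) / DoF = 274 × (290 + √(290² + 208²)) / 208 = 274 × (290 + 356.881) / 208 ≈ 852.14 mm.
Then N = f²/(c·h) = 16² / (0.03 × 852.14) = 256 / 25.564 ≈ 10.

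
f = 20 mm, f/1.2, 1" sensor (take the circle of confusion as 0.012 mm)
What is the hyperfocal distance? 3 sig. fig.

Hyperfocal distance H = f²/(N·c) + f = 20²/(1.2 × 0.012) + 20 = 400/0.0144 + 20 ≈ 27797.8 mm ≈ 27.8 m.

27.8 m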